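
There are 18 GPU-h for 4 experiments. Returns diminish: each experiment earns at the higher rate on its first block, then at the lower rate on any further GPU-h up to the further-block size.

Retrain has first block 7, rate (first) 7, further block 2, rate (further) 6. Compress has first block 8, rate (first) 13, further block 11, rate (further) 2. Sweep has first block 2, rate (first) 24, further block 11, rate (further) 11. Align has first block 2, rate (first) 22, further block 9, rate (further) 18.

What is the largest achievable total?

Treat each block as its own option and order by rate: Sweep/T1 24 > Align/T1 22 > Align/T2 18 > Compress/T1 13 > Sweep/T2 11 > Retrain/T1 7 > Retrain/T2 6 > Compress/T2 2.
Sweep/T1 (24): +2 → 16 left.
Align T1 at 22: fill all 2 → 14 left.
Align/T2 (18): +9 → 5 left.
5 remain; put them into Compress T1 at 13.
Total = 24×2 + 22×2 + 18×9 + 13×5 = 319.

319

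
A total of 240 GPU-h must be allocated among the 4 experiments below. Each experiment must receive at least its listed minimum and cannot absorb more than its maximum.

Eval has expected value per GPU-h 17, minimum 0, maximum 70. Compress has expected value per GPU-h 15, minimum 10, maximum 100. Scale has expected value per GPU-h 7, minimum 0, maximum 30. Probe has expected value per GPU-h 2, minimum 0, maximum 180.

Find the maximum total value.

2980

Meeting every minimum uses 0+10+0+0 = 10 GPU-h, leaving 230.
Order the experiments by expected value per GPU-h: Eval 17 > Compress 15 > Scale 7 > Probe 2.
Give Eval 70 more to hit its cap of 70 → 160 left.
Give Compress 90 more to hit its cap of 100 → 70 left.
Give Scale 30 more to hit its cap of 30 → 40 left.
Probe has room for 180 more but only 40 remain, so it gets 40.
Total = 17×70 + 15×100 + 7×30 + 2×40 = 2980.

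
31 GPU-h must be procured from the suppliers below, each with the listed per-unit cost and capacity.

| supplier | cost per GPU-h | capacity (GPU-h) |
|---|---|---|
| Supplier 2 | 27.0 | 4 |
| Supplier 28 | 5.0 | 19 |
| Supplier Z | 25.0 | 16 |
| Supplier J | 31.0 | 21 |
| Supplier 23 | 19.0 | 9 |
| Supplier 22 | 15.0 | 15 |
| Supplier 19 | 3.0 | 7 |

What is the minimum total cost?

Use suppliers in increasing cost order.
Supplier 19 at 3.0: take all 7 GPU-h → 24 still needed.
Take 19 from Supplier 28 at 5.0 → need 5 more.
Supplier 22 (15.0): take the remaining 5 → done.
Supplier 23, Supplier Z, Supplier 2, Supplier J: unused.
Cost = 7×3.0 + 19×5.0 + 5×15.0 = 191.

191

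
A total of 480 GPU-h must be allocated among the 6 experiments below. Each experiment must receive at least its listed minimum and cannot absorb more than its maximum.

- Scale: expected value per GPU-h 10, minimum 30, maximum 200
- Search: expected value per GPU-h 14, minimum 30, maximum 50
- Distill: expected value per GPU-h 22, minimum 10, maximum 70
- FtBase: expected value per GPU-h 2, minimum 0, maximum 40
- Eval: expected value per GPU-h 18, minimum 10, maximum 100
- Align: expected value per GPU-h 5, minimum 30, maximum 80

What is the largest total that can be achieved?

6340

Meeting every minimum uses 30+30+10+0+10+30 = 110 GPU-h, leaving 370.
Order the experiments by expected value per GPU-h: Distill 22 > Eval 18 > Search 14 > Scale 10 > Align 5 > FtBase 2.
Distill: +60 to 70 (cap) — 310 left.
Eval takes 90 more to reach its cap of 100 — 220 left.
Search: +20 to 50 (cap) — 200 left.
Give Scale 170 more to hit its cap of 200 — 30 left.
Only 30 left; Align takes them to reach 60.
Total = 10×200 + 14×50 + 22×70 + 18×100 + 5×60 = 6340.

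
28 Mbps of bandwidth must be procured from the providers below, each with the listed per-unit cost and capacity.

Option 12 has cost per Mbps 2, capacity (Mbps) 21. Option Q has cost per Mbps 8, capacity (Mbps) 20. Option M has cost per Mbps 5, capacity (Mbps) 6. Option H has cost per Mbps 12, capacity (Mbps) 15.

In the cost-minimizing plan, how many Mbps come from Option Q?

1

Use providers in increasing cost order.
Option 12 at 2: take all 21 Mbps — 7 still needed.
Take 6 from Option M at 5 — need 1 more.
Option Q (8): take the remaining 1 — done.
Option H: unused.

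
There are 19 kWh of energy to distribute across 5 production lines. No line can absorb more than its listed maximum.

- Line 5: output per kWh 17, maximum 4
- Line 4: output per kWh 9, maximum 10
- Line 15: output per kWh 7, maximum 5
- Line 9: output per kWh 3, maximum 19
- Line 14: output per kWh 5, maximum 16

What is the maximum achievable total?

193

Rank by output per kWh: Line 5 17 > Line 4 9 > Line 15 7 > Line 14 5 > Line 9 3.
Give Line 5 4 to hit its cap of 4 — 15 left.
Give Line 4 10 to hit its cap of 10 — 5 left.
Give Line 15 5 to hit its cap of 5 — 0 left.
Total = 17×4 + 9×10 + 7×5 = 193.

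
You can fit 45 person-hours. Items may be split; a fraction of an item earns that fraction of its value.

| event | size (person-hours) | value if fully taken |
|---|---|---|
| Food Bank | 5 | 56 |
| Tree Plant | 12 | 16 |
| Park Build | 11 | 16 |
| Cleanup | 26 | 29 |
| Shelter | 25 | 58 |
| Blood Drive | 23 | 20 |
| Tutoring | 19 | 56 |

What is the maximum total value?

160.72

Best value per unit of size first: Food Bank 56/5≈11.2, Tutoring 56/19≈2.95, Shelter 58/25≈2.32, Park Build 16/11≈1.45, Tree Plant 16/12≈1.33, Cleanup 29/26≈1.12, Blood Drive 20/23≈0.87.
Take all of Food Bank (5 person-hours, value 56) → 40 person-hours left.
Take all of Tutoring (19 person-hours, value 56) → 21 person-hours left.
Fill the last 21 person-hours with part of Shelter: 21/25 of it earns 48.72.
Total value = 160.72.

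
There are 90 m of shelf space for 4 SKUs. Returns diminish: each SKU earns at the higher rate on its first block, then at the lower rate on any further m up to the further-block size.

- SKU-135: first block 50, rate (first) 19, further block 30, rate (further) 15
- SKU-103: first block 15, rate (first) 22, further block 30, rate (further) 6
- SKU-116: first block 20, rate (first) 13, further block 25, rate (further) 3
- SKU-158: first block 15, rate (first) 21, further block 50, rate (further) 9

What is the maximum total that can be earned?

1745

Treat each block as its own option and order by rate: SKU-103/first 22 > SKU-158/first 21 > SKU-135/first 19 > SKU-135/second 15 > SKU-116/first 13 > SKU-158/second 9 > SKU-103/second 6 > SKU-116/second 3.
Fill SKU-103 first block (15 at 22) ; 75 left.
SKU-158 first at 21: fill all 15 ; 60 left.
Fill SKU-135 first block (50 at 19) ; 10 left.
10 remain; put them into SKU-135 second at 15.
Total = 22×15 + 21×15 + 19×50 + 15×10 = 1745.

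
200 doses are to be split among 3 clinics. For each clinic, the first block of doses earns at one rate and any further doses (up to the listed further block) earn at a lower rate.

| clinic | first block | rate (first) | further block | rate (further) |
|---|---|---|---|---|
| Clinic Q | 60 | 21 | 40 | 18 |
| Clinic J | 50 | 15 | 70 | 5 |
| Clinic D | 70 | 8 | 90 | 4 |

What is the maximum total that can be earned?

Order all 6 blocks by rate: Clinic Q/T1 21 > Clinic Q/T2 18 > Clinic J/T1 15 > Clinic D/T1 8 > Clinic J/T2 5 > Clinic D/T2 4.
Fill Clinic Q T1 block (60 at 21) — 140 left.
Clinic Q/T2 (18): +40 — 100 left.
Fill Clinic J T1 block (50 at 15) — 50 left.
Clinic D T1 at 8: only 50 left, fill 50.
Total = 21×60 + 18×40 + 15×50 + 8×50 = 3130.

3130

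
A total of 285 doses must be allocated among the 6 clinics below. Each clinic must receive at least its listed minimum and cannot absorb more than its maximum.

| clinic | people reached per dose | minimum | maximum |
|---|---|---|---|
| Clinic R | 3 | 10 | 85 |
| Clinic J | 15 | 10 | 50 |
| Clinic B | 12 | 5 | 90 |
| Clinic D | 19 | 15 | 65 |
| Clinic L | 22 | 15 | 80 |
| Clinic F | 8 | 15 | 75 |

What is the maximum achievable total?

Meeting every minimum uses 10+10+5+15+15+15 = 70 doses, leaving 215.
Rank by people reached per dose: Clinic L 22 > Clinic D 19 > Clinic J 15 > Clinic B 12 > Clinic F 8 > Clinic R 3.
Clinic L: +65 to 80 (cap) → 150 left.
Clinic D takes 50 more to reach its cap of 65 → 100 left.
Give Clinic J 40 more to hit its cap of 50 → 60 left.
Only 60 left; Clinic B takes them to reach 65.
Total = 3×10 + 15×50 + 12×65 + 19×65 + 22×80 + 8×15 = 4675.

4675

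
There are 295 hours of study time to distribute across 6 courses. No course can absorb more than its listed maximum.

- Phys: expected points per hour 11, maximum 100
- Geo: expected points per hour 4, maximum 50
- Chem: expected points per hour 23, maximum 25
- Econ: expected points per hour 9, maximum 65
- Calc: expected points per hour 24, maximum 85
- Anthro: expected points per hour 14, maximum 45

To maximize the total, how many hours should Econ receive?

40

Order the courses by expected points per hour: Calc 24 > Chem 23 > Anthro 14 > Phys 11 > Econ 9 > Geo 4.
Calc takes 85 to reach its cap of 85 → 210 left.
Chem takes 25 to reach its cap of 25 → 185 left.
Anthro: +45 to 45 (cap) → 140 left.
Phys takes 100 to reach its cap of 100 → 40 left.
Econ has room for 65 but only 40 remain, so it gets 40.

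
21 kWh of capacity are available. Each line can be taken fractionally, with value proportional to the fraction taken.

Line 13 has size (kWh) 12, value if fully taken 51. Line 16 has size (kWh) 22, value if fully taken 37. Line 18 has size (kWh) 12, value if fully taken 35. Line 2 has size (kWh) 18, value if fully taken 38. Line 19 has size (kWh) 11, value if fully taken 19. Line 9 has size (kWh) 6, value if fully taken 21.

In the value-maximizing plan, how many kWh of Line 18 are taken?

Rank by value-to-size ratio: Line 13 51/12≈4.25, Line 9 21/6≈3.5, Line 18 35/12≈2.92, Line 2 38/18≈2.11, Line 19 19/11≈1.73, Line 16 37/22≈1.68.
Line 13: take in full, 12 kWh for value 51 → 9 left.
Take all of Line 9 (6 kWh, value 21) → 3 kWh left.
Only 3 kWh remain; take 3/12 of Line 18 for value 35×3/12 = 8.75.

3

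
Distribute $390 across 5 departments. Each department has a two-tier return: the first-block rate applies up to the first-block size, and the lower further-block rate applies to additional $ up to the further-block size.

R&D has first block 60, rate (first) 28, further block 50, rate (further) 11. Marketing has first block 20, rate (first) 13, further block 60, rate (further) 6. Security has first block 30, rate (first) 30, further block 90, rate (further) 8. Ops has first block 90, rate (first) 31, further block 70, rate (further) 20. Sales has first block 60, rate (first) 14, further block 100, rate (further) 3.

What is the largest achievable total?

8500

Treat each block as its own option and order by rate: Ops/first 31 > Security/first 30 > R&D/first 28 > Ops/second 20 > Sales/first 14 > Marketing/first 13 > R&D/second 11 > Security/second 8 > Marketing/second 6 > Sales/second 3.
Ops first at 31: fill all 90 — 300 left.
Security first at 30: fill all 30 — 270 left.
Fill R&D first block (60 at 28) — 210 left.
Ops second at 20: fill all 70 — 140 left.
Fill Sales first block (60 at 14) — 80 left.
Marketing first at 13: fill all 20 — 60 left.
R&D second at 11: fill all 50 — 10 left.
Security/second: +10 of 90 at 8; pool empty.
Total = 31×90 + 30×30 + 28×60 + 20×70 + 14×60 + 13×20 + 11×50 + 8×10 = 8500.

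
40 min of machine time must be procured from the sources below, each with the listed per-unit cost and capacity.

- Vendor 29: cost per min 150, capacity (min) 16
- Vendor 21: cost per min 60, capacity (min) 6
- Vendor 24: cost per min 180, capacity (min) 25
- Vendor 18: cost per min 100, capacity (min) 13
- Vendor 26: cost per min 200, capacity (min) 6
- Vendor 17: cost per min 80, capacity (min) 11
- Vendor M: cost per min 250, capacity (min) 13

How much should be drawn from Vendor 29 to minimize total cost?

Cheapest first:
Vendor 21 (60): use full 6 ; 34 min to go.
Take 11 from Vendor 17 at 80 ; need 23 more.
Vendor 18 (100): use full 13 ; 10 min to go.
Vendor 29 at 150: take 10 of its 16 ; requirement met.
Vendor 24, Vendor 26, Vendor M: unused.

10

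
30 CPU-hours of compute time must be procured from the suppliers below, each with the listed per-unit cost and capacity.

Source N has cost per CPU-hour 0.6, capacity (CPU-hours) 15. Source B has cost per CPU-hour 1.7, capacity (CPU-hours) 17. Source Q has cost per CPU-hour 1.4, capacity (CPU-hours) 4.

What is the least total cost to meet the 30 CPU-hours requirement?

33.3

Use suppliers in increasing cost order.
Source N at 0.6: take all 15 CPU-hours → 15 still needed.
Source Q (1.4): use full 4 → 11 CPU-hours to go.
Take 11 from Source B at 1.7 to finish.
Cost = 15×0.6 + 4×1.4 + 11×1.7 = 33.3.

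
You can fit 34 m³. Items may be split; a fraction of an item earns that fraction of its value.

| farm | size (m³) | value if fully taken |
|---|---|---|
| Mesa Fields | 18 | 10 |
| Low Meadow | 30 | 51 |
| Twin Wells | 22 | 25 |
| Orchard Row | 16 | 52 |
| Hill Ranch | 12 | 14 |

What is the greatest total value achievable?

Sort by value density: Orchard Row 52/16≈3.25, Low Meadow 51/30≈1.7, Hill Ranch 14/12≈1.17, Twin Wells 25/22≈1.14, Mesa Fields 10/18≈0.556.
Orchard Row: take in full, 16 m³ for value 52 ; 18 left.
Only 18 m³ remain; take 18/30 of Low Meadow for value 51×18/30 = 30.6.
Total value = 82.6.

82.6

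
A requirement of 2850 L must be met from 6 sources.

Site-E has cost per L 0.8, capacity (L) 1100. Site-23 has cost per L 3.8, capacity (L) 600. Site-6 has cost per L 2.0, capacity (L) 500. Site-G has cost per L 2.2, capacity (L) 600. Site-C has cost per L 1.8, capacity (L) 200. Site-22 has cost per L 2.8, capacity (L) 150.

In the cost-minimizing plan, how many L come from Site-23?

300

Cheapest first:
Site-E at 0.8: take all 1100 L — 1750 still needed.
Site-C at 1.8: take all 200 L — 1550 still needed.
Site-6 (2.0): use full 500 — 1050 L to go.
Site-G at 2.2: take all 600 L — 450 still needed.
Take 150 from Site-22 at 2.8 — need 300 more.
Site-23 at 3.8: take 300 of its 600 — requirement met.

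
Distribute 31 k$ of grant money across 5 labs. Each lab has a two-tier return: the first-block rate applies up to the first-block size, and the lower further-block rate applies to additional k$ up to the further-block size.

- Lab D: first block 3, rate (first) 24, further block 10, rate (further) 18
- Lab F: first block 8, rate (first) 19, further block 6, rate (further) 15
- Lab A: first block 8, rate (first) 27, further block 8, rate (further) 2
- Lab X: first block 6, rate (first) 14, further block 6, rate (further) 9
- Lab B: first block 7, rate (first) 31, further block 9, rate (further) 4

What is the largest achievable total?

Rank every tier by rate: Lab B/T1 31 > Lab A/T1 27 > Lab D/T1 24 > Lab F/T1 19 > Lab D/T2 18 > Lab F/T2 15 > Lab X/T1 14 > Lab X/T2 9 > Lab B/T2 4 > Lab A/T2 2.
Fill Lab B T1 block (7 at 31) → 24 left.
Fill Lab A T1 block (8 at 27) → 16 left.
Lab D/T1 (24): +3 → 13 left.
Lab F/T1 (19): +8 → 5 left.
5 remain; put them into Lab D T2 at 18.
Total = 31×7 + 27×8 + 24×3 + 19×8 + 18×5 = 747.

747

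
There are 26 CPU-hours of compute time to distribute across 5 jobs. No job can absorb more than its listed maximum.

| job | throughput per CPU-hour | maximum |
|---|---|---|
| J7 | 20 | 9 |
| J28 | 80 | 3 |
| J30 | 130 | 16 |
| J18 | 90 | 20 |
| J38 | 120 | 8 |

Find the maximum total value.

Rank by throughput per CPU-hour: J30 130 > J38 120 > J18 90 > J28 80 > J7 20.
J30 takes 16 to reach its cap of 16 — 10 left.
J38 takes 8 to reach its cap of 8 — 2 left.
J18: +2 (room for 20) → 2. Pool exhausted.
Total = 130×16 + 90×2 + 120×8 = 3220.

3220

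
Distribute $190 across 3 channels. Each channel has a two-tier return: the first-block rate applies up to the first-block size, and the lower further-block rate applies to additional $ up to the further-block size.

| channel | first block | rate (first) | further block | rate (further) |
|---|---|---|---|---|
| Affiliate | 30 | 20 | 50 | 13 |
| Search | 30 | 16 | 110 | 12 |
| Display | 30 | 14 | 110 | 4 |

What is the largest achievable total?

2750

Treat each block as its own option and order by rate: Affiliate/first 20 > Search/first 16 > Display/first 14 > Affiliate/second 13 > Search/second 12 > Display/second 4.
Fill Affiliate first block (30 at 20) ; 160 left.
Search first at 16: fill all 30 ; 130 left.
Display/first (14): +30 ; 100 left.
Affiliate second at 13: fill all 50 ; 50 left.
Search second at 12: only 50 left, fill 50.
Total = 20×30 + 16×30 + 14×30 + 13×50 + 12×50 = 2750.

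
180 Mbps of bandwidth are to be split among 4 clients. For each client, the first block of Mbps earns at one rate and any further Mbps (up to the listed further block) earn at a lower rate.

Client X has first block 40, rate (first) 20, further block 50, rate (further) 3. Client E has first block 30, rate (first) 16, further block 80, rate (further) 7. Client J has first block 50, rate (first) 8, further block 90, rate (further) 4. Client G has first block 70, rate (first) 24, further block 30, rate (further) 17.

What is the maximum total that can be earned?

Order all 8 blocks by rate: Client G/tier1 24 > Client X/tier1 20 > Client G/tier2 17 > Client E/tier1 16 > Client J/tier1 8 > Client E/tier2 7 > Client J/tier2 4 > Client X/tier2 3.
Client G tier1 at 24: fill all 70 → 110 left.
Client X/tier1 (20): +40 → 70 left.
Client G tier2 at 17: fill all 30 → 40 left.
Client E/tier1 (16): +30 → 10 left.
Client J tier1 at 8: only 10 left, fill 10.
Total = 24×70 + 20×40 + 17×30 + 16×30 + 8×10 = 3550.

3550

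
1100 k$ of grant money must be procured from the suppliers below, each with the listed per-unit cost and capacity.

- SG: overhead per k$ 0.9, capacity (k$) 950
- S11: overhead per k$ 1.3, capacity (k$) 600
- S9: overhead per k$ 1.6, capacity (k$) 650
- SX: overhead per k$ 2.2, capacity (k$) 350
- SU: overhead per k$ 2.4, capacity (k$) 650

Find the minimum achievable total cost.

Use suppliers in increasing cost order.
SG at 0.9: take all 950 k$ ; 150 still needed.
S11 at 1.3: take 150 of its 600 ; requirement met.
S9, SX, SU: unused.
Cost = 950×0.9 + 150×1.3 = 1050.

1050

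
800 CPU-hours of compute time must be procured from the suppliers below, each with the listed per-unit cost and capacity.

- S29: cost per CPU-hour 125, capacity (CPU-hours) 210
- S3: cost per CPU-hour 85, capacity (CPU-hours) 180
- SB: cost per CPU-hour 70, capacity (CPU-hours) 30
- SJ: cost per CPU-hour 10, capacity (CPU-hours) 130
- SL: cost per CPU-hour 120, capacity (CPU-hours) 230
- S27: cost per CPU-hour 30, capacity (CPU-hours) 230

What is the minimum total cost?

53200

Fill from the cheapest supplier first.
SJ (10): use full 130 — 670 CPU-hours to go.
Take 230 from S27 at 30 — need 440 more.
SB at 70: take all 30 CPU-hours — 410 still needed.
S3 at 85: take all 180 CPU-hours — 230 still needed.
Take 230 from SL at 120 — need 0 more.
S29: unused.
Cost = 130×10 + 230×30 + 30×70 + 180×85 + 230×120 = 53200.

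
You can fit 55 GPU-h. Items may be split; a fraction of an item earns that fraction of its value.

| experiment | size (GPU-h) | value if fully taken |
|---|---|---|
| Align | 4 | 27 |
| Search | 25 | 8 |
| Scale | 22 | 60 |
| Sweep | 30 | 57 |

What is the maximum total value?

142.1

Rank by value-to-size ratio: Align 27/4≈6.75, Scale 60/22≈2.73, Sweep 57/30≈1.9, Search 8/25≈0.32.
Take all of Align (4 GPU-h, value 27) → 51 GPU-h left.
Take all of Scale (22 GPU-h, value 60) → 29 GPU-h left.
Fill the last 29 GPU-h with part of Sweep: 29/30 of it earns 55.1.
Total value = 142.1.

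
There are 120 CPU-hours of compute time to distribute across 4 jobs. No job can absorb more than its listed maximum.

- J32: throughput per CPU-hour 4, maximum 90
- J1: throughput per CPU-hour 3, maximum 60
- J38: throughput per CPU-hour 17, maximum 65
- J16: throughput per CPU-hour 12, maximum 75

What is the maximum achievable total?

1765

Rank by throughput per CPU-hour: J38 17 > J16 12 > J32 4 > J1 3.
Give J38 65 to hit its cap of 65 → 55 left.
J16: +55 (room for 75) → 55. Pool exhausted.
Total = 17×65 + 12×55 = 1765.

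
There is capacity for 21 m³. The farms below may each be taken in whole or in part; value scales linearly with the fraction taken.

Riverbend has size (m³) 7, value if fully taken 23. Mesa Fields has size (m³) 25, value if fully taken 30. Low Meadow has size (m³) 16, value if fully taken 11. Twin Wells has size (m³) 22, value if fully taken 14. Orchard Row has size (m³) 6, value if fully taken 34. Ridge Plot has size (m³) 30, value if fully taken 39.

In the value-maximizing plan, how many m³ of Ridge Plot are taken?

Rank by value-to-size ratio: Orchard Row 34/6≈5.67, Riverbend 23/7≈3.29, Ridge Plot 39/30≈1.3, Mesa Fields 30/25≈1.2, Low Meadow 11/16≈0.688, Twin Wells 14/22≈0.636.
Take all of Orchard Row (6 m³, value 34) → 15 m³ left.
Take all of Riverbend (7 m³, value 23) → 8 m³ left.
8 m³ left: a 8/30 share of Ridge Plot gives 39×8/30 = 10.4.

8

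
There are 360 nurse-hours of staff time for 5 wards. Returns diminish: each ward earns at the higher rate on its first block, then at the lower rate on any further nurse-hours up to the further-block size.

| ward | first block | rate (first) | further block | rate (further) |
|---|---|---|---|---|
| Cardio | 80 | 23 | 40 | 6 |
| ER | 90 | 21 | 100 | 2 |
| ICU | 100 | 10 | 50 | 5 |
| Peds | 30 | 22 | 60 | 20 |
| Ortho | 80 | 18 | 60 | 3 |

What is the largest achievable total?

Order all 10 blocks by rate: Cardio/tier1 23 > Peds/tier1 22 > ER/tier1 21 > Peds/tier2 20 > Ortho/tier1 18 > ICU/tier1 10 > Cardio/tier2 6 > ICU/tier2 5 > Ortho/tier2 3 > ER/tier2 2.
Fill Cardio tier1 block (80 at 23) ; 280 left.
Peds/tier1 (22): +30 ; 250 left.
ER/tier1 (21): +90 ; 160 left.
Peds/tier2 (20): +60 ; 100 left.
Fill Ortho tier1 block (80 at 18) ; 20 left.
ICU tier1 at 10: only 20 left, fill 20.
Total = 23×80 + 22×30 + 21×90 + 20×60 + 18×80 + 10×20 = 7230.

7230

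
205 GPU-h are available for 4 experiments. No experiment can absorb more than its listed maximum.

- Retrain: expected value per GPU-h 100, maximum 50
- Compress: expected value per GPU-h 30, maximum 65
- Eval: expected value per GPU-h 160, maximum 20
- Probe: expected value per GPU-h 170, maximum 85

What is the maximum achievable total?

Highest expected value per GPU-h first: Probe 170 > Eval 160 > Retrain 100 > Compress 30.
Probe takes 85 to reach its cap of 85 → 120 left.
Eval: +20 to 20 (cap) → 100 left.
Retrain takes 50 to reach its cap of 50 → 50 left.
Compress has room for 65 but only 50 remain, so it gets 50.
Total = 100×50 + 30×50 + 160×20 + 170×85 = 24150.

24150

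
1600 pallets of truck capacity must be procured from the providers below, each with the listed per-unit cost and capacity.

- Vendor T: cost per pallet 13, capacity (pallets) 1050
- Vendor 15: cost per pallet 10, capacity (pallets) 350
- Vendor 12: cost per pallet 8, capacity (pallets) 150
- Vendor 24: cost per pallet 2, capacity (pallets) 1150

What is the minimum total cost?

6500

Fill from the cheapest provider first.
Vendor 24 at 2: take all 1150 pallets → 450 still needed.
Vendor 12 (8): use full 150 → 300 pallets to go.
Take 300 from Vendor 15 at 10 to finish.
Vendor T: unused.
Cost = 1150×2 + 150×8 + 300×10 = 6500.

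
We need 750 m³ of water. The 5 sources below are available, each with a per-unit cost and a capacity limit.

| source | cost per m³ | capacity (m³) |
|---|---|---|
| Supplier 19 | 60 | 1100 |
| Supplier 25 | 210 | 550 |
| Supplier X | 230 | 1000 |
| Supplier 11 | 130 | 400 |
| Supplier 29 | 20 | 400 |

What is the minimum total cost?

Cheapest first:
Supplier 29 (20): use full 400 → 350 m³ to go.
Supplier 19 (60): take the remaining 350 → done.
Supplier 11, Supplier 25, Supplier X: unused.
Cost = 400×20 + 350×60 = 29000.

29000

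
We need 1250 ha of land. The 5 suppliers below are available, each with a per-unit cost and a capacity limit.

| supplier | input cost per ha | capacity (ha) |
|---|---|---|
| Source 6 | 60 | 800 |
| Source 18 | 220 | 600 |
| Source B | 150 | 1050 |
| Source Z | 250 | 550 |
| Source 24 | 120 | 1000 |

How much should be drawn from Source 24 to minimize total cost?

Use suppliers in increasing cost order.
Source 6 at 60: take all 800 ha ; 450 still needed.
Source 24 (120): take the remaining 450 ; done.
Source B, Source 18, Source Z: unused.

450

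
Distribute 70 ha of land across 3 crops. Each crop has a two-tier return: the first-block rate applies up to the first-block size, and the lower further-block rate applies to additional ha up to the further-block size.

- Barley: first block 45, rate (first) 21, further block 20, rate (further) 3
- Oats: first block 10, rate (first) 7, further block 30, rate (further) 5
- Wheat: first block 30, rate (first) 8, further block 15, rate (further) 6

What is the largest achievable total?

Order all 6 blocks by rate: Barley/T1 21 > Wheat/T1 8 > Oats/T1 7 > Wheat/T2 6 > Oats/T2 5 > Barley/T2 3.
Barley T1 at 21: fill all 45 → 25 left.
Wheat/T1: +25 of 30 at 8; pool empty.
Total = 21×45 + 8×25 = 1145.

1145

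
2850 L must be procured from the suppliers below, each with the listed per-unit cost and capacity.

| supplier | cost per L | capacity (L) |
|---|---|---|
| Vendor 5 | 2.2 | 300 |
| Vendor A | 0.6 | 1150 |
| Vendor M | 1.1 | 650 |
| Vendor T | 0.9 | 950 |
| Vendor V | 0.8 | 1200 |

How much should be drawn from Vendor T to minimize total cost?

500

Fill from the cheapest supplier first.
Take 1150 from Vendor A at 0.6 — need 1700 more.
Take 1200 from Vendor V at 0.8 — need 500 more.
Take 500 from Vendor T at 0.9 to finish.
Vendor M, Vendor 5: unused.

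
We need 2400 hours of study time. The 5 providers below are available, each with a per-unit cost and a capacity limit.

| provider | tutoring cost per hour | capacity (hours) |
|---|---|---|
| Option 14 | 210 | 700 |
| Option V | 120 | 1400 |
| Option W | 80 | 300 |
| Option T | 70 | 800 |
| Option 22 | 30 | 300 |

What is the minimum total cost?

209000

Cheapest first:
Option 22 at 30: take all 300 hours → 2100 still needed.
Take 800 from Option T at 70 → need 1300 more.
Option W (80): use full 300 → 1000 hours to go.
Take 1000 from Option V at 120 to finish.
Option 14: unused.
Cost = 300×30 + 800×70 + 300×80 + 1000×120 = 209000.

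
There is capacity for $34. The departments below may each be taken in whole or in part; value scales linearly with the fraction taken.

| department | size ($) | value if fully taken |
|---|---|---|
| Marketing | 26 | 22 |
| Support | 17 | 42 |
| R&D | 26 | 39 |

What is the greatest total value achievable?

67.5

Best value per unit of size first: Support 42/17≈2.47, R&D 39/26≈1.5, Marketing 22/26≈0.846.
Support: take in full, 17 $ for value 42 → 17 left.
Only 17 $ remain; take 17/26 of R&D for value 39×17/26 = 25.5.
Total value = 67.5.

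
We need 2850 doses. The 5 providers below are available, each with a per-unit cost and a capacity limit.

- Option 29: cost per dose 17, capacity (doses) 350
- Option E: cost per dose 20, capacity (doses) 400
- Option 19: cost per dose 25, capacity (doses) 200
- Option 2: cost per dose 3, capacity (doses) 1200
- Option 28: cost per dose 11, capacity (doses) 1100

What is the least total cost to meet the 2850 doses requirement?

25650

Fill from the cheapest provider first.
Option 2 (3): use full 1200 → 1650 doses to go.
Option 28 (11): use full 1100 → 550 doses to go.
Option 29 (17): use full 350 → 200 doses to go.
Option E (20): take the remaining 200 → done.
Option 19: unused.
Cost = 1200×3 + 1100×11 + 350×17 + 200×20 = 25650.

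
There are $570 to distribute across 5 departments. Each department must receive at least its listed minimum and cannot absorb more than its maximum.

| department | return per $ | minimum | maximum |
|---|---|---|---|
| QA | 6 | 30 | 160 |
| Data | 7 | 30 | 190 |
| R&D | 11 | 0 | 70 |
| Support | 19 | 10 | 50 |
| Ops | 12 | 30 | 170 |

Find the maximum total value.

5630

Meeting every minimum uses 30+30+0+10+30 = 100 $, leaving 470.
Order the departments by return per $: Support 19 > Ops 12 > R&D 11 > Data 7 > QA 6.
Support: +40 to 50 (cap) ; 430 left.
Ops takes 140 more to reach its cap of 170 ; 290 left.
R&D takes 70 more to reach its cap of 70 ; 220 left.
Data: +160 to 190 (cap) ; 60 left.
QA: +60 (room for 130) → 90. Pool exhausted.
Total = 6×90 + 7×190 + 11×70 + 19×50 + 12×170 = 5630.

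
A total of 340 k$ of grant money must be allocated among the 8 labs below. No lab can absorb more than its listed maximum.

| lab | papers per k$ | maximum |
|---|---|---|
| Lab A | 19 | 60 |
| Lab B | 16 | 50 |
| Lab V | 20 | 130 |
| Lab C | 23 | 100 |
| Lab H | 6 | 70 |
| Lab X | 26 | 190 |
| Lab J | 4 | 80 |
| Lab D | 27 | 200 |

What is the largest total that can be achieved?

9040

Highest papers per k$ first: Lab D 27 > Lab X 26 > Lab C 23 > Lab V 20 > Lab A 19 > Lab B 16 > Lab H 6 > Lab J 4.
Lab D takes 200 to reach its cap of 200 — 140 left.
Lab X: +140 (room for 190) → 140. Pool exhausted.
Total = 26×140 + 27×200 = 9040.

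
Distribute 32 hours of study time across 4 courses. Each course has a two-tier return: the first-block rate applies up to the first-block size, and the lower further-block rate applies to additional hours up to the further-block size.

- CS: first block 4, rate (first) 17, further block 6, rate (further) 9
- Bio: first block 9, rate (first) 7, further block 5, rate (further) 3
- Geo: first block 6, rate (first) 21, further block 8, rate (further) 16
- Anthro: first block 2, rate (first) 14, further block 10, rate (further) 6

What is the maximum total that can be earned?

446

Order all 8 blocks by rate: Geo/tier1 21 > CS/tier1 17 > Geo/tier2 16 > Anthro/tier1 14 > CS/tier2 9 > Bio/tier1 7 > Anthro/tier2 6 > Bio/tier2 3.
Fill Geo tier1 block (6 at 21) ; 26 left.
CS/tier1 (17): +4 ; 22 left.
Geo tier2 at 16: fill all 8 ; 14 left.
Fill Anthro tier1 block (2 at 14) ; 12 left.
CS tier2 at 9: fill all 6 ; 6 left.
Bio tier1 at 7: only 6 left, fill 6.
Total = 21×6 + 17×4 + 16×8 + 14×2 + 9×6 + 7×6 = 446.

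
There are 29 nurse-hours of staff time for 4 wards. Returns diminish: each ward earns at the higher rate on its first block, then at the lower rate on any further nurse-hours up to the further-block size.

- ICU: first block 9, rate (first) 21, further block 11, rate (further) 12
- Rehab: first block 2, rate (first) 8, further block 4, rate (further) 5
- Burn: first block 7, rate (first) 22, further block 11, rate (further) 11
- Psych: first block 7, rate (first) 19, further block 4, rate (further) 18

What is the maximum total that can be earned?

572

Order all 8 blocks by rate: Burn/first 22 > ICU/first 21 > Psych/first 19 > Psych/second 18 > ICU/second 12 > Burn/second 11 > Rehab/first 8 > Rehab/second 5.
Fill Burn first block (7 at 22) ; 22 left.
ICU/first (21): +9 ; 13 left.
Fill Psych first block (7 at 19) ; 6 left.
Psych second at 18: fill all 4 ; 2 left.
ICU/second: +2 of 11 at 12; pool empty.
Total = 22×7 + 21×9 + 19×7 + 18×4 + 12×2 = 572.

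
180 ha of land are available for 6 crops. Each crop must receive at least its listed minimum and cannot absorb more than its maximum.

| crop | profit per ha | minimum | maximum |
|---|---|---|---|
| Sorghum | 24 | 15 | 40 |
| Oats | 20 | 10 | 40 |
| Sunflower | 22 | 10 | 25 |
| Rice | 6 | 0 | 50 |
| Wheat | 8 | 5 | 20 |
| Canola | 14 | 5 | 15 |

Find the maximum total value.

Meeting every minimum uses 15+10+10+0+5+5 = 45 ha, leaving 135.
Rank by profit per ha: Sorghum 24 > Sunflower 22 > Oats 20 > Canola 14 > Wheat 8 > Rice 6.
Give Sorghum 25 more to hit its cap of 40 → 110 left.
Sunflower: +15 to 25 (cap) → 95 left.
Oats takes 30 more to reach its cap of 40 → 65 left.
Canola: +10 to 15 (cap) → 55 left.
Wheat takes 15 more to reach its cap of 20 → 40 left.
Rice: +40 (room for 50) → 40. Pool exhausted.
Total = 24×40 + 20×40 + 22×25 + 6×40 + 8×20 + 14×15 = 2920.

2920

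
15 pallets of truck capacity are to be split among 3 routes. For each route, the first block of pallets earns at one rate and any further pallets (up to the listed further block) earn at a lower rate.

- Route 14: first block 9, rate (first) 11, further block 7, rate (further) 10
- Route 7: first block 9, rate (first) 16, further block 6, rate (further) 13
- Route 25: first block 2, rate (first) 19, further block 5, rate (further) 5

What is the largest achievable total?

234

Treat each block as its own option and order by rate: Route 25/T1 19 > Route 7/T1 16 > Route 7/T2 13 > Route 14/T1 11 > Route 14/T2 10 > Route 25/T2 5.
Route 25/T1 (19): +2 — 13 left.
Fill Route 7 T1 block (9 at 16) — 4 left.
Route 7/T2: +4 of 6 at 13; pool empty.
Total = 19×2 + 16×9 + 13×4 = 234.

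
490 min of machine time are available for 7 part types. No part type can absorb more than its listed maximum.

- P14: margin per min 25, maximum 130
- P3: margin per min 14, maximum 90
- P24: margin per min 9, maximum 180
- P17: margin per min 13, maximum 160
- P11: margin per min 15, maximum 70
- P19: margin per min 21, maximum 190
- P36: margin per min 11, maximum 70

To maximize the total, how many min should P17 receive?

Order the part types by margin per min: P14 25 > P19 21 > P11 15 > P3 14 > P17 13 > P36 11 > P24 9.
P14: +130 to 130 (cap) → 360 left.
Give P19 190 to hit its cap of 190 → 170 left.
P11: +70 to 70 (cap) → 100 left.
Give P3 90 to hit its cap of 90 → 10 left.
P17: +10 (room for 160) → 10. Pool exhausted.

10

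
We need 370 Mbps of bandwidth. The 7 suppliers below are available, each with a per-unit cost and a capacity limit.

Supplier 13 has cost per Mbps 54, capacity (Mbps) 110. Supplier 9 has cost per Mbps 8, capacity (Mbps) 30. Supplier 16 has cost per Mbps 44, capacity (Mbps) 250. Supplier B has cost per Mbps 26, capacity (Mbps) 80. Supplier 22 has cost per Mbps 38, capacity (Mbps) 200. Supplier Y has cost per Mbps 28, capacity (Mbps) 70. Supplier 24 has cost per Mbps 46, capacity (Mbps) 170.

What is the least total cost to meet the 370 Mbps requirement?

Fill from the cheapest supplier first.
Supplier 9 at 8: take all 30 Mbps ; 340 still needed.
Take 80 from Supplier B at 26 ; need 260 more.
Take 70 from Supplier Y at 28 ; need 190 more.
Supplier 22 (38): take the remaining 190 ; done.
Supplier 16, Supplier 24, Supplier 13: unused.
Cost = 30×8 + 80×26 + 70×28 + 190×38 = 11500.

11500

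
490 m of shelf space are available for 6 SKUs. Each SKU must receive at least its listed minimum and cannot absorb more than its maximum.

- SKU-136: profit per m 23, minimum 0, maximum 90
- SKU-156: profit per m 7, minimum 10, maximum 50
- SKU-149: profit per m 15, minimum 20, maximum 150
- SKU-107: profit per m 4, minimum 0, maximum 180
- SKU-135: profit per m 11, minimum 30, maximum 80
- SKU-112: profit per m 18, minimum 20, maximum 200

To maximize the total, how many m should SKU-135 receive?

Meeting every minimum uses 0+10+20+0+30+20 = 80 m, leaving 410.
Rank by profit per m: SKU-136 23 > SKU-112 18 > SKU-149 15 > SKU-135 11 > SKU-156 7 > SKU-107 4.
SKU-136 takes 90 more to reach its cap of 90 — 320 left.
SKU-112 takes 180 more to reach its cap of 200 — 140 left.
SKU-149: +130 to 150 (cap) — 10 left.
SKU-135: +10 (room for 50) → 40. Pool exhausted.

40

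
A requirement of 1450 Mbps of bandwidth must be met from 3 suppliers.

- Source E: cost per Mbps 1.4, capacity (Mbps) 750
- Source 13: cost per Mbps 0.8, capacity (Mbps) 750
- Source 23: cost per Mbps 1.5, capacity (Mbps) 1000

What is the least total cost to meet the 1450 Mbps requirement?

Use suppliers in increasing cost order.
Source 13 (0.8): use full 750 ; 700 Mbps to go.
Source E at 1.4: take 700 of its 750 ; requirement met.
Source 23: unused.
Cost = 750×0.8 + 700×1.4 = 1580.

1580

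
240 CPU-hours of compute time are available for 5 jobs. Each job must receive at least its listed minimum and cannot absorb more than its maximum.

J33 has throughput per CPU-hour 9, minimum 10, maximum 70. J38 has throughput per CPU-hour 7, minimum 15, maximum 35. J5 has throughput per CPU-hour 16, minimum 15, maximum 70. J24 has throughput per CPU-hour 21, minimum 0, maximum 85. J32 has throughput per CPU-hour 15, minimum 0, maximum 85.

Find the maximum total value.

4000

Meeting every minimum uses 10+15+15+0+0 = 40 CPU-hours, leaving 200.
Rank by throughput per CPU-hour: J24 21 > J5 16 > J32 15 > J33 9 > J38 7.
J24 takes 85 more to reach its cap of 85 — 115 left.
Give J5 55 more to hit its cap of 70 — 60 left.
J32: +60 (room for 85) → 60. Pool exhausted.
Total = 9×10 + 7×15 + 16×70 + 21×85 + 15×60 = 4000.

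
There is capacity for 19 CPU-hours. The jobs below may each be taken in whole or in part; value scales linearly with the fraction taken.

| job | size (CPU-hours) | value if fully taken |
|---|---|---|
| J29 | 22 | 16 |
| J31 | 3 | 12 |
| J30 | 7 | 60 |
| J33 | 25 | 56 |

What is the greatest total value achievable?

Best value per unit of size first: J30 60/7≈8.57, J31 12/3≈4, J33 56/25≈2.24, J29 16/22≈0.727.
All 7 CPU-hours of J30 fit (value 60) ; 12 remain.
Take all of J31 (3 CPU-hours, value 12) ; 9 CPU-hours left.
Fill the last 9 CPU-hours with part of J33: 9/25 of it earns 20.16.
Total value = 92.16.

92.16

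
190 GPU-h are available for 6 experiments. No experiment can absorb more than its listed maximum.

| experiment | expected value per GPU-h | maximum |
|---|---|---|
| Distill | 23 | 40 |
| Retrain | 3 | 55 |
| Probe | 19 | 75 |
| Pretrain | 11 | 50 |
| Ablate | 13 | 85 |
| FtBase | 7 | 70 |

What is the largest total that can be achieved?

Order the experiments by expected value per GPU-h: Distill 23 > Probe 19 > Ablate 13 > Pretrain 11 > FtBase 7 > Retrain 3.
Distill: +40 to 40 (cap) ; 150 left.
Give Probe 75 to hit its cap of 75 ; 75 left.
Ablate has room for 85 but only 75 remain, so it gets 75.
Total = 23×40 + 19×75 + 13×75 = 3320.

3320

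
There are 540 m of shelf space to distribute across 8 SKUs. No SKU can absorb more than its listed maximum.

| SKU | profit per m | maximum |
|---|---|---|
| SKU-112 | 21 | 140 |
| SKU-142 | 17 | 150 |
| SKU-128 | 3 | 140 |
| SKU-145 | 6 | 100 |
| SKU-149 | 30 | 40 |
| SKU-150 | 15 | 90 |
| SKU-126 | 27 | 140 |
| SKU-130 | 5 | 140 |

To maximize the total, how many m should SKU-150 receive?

Order the SKUs by profit per m: SKU-149 30 > SKU-126 27 > SKU-112 21 > SKU-142 17 > SKU-150 15 > SKU-145 6 > SKU-130 5 > SKU-128 3.
SKU-149 takes 40 to reach its cap of 40 → 500 left.
SKU-126: +140 to 140 (cap) → 360 left.
SKU-112 takes 140 to reach its cap of 140 → 220 left.
Give SKU-142 150 to hit its cap of 150 → 70 left.
SKU-150 has room for 90 but only 70 remain, so it gets 70.

70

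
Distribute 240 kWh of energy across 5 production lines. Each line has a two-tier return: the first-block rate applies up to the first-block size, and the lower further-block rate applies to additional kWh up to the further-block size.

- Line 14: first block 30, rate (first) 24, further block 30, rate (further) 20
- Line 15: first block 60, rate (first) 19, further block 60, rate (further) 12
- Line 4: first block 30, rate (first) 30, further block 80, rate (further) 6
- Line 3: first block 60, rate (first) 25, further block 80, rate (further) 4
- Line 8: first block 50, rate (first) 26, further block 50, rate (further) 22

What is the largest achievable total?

5920

Order all 10 blocks by rate: Line 4/first 30 > Line 8/first 26 > Line 3/first 25 > Line 14/first 24 > Line 8/second 22 > Line 14/second 20 > Line 15/first 19 > Line 15/second 12 > Line 4/second 6 > Line 3/second 4.
Line 4/first (30): +30 — 210 left.
Line 8 first at 26: fill all 50 — 160 left.
Line 3 first at 25: fill all 60 — 100 left.
Line 14/first (24): +30 — 70 left.
Line 8 second at 22: fill all 50 — 20 left.
Line 14 second at 20: only 20 left, fill 20.
Total = 30×30 + 26×50 + 25×60 + 24×30 + 22×50 + 20×20 = 5920.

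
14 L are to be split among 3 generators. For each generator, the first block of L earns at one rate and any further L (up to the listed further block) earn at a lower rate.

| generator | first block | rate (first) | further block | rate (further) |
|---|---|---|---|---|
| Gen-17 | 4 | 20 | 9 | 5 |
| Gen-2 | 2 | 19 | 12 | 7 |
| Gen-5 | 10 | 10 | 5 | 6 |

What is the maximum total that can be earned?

Order all 6 blocks by rate: Gen-17/T1 20 > Gen-2/T1 19 > Gen-5/T1 10 > Gen-2/T2 7 > Gen-5/T2 6 > Gen-17/T2 5.
Fill Gen-17 T1 block (4 at 20) — 10 left.
Gen-2/T1 (19): +2 — 8 left.
Gen-5/T1: +8 of 10 at 10; pool empty.
Total = 20×4 + 19×2 + 10×8 = 198.

198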